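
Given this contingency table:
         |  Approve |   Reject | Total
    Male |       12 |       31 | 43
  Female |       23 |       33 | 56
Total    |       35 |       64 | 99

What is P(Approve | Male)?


P(Approve | Male) = 12/(12+31) = 12/43

P(Approve|Male) = 12/43 ≈ 27.91%


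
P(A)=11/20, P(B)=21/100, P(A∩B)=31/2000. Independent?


P(A)×P(B) = 231/2000
P(A∩B) = 31/2000
Not equal → NOT independent

No, not independent


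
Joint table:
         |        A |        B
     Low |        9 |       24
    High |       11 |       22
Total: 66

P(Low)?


P(Low) = (9+24)/66 = 33/66 = 1/2

P(Low) = 1/2 ≈ 50.00%


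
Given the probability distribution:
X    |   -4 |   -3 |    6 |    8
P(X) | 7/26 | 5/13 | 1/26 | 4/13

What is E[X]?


E[X] = Σ x·P(X=x)
= (-4)×(7/26) + (-3)×(5/13) + (6)×(1/26) + (8)×(4/13)
= 6/13

E[X] = 6/13


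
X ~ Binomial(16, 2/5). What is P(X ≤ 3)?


P(X ≤ 3) = Σ P(X=i) for i=0..3
P(X=0) = 43046721/152587890625
P(X=1) = 459165024/152587890625
P(X=2) = 459165024/30517578125
P(X=3) = 1428513408/30517578125
Sum = 1988120781/30517578125

P(X ≤ 3) = 1988120781/30517578125 ≈ 6.51%


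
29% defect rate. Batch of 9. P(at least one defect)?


P(all good) = (71/100)^9 = 45848500718449031/1000000000000000000
P(≥1 defect) = 954151499281550969/1000000000000000000

P = 954151499281550969/1000000000000000000 ≈ 95.42%


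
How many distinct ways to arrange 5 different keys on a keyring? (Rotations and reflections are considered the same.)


Free circular arrangements: rotations and reflections both identified.
(n-1)!/2 = 4!/2 = 24/2 = 12

12


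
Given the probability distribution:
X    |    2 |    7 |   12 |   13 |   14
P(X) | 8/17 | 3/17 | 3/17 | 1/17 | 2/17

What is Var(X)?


E[X] = 114/17
E[X²] = 1172/17
Var(X) = E[X²] - (E[X])² = 1172/17 - 12996/289 = 6928/289

Var(X) = 6928/289 ≈ 23.9723


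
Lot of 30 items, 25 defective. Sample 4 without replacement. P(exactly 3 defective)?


Hypergeometric: C(25,3)×C(5,1)/C(30,4)
= 2300×5/27405 = 2300/5481

P(X=3) = 2300/5481 ≈ 41.96%


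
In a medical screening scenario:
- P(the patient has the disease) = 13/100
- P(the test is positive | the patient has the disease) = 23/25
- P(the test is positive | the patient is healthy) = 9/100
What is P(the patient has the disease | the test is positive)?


Using Bayes' theorem:
P(A|B) = P(B|A)·P(A) / P(B)

P(the test is positive) = 23/25 × 13/100 + 9/100 × 87/100
= 299/2500 + 783/10000 = 1979/10000

P(the patient has the disease|the test is positive) = (299/2500) / (1979/10000) = 1196/1979

P(the patient has the disease|the test is positive) = 1196/1979 ≈ 60.43%


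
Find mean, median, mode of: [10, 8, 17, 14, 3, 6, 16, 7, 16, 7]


Sorted: [3, 6, 7, 7, 8, 10, 14, 16, 16, 17]
Mean = 104/10 = 52/5
Median = 9
Freq: {10: 1, 8: 1, 17: 1, 14: 1, 3: 1, 6: 1, 16: 2, 7: 2}
Mode: [7, 16]

Mean=52/5, Median=9, Mode=[7, 16]


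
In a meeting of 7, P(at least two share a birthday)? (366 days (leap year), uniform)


P(all different) = Π(366-i)/366 for i=0..6
= 0.943914
P(match) = 1 - 0.943914 = 0.056086

P ≈ 0.0561 ≈ 5.61%


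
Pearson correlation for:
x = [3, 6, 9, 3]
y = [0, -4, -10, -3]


n=4, Σx=21, Σy=-17, Σxy=-123, Σx²=135, Σy²=125
r = (4×(-123) - 21×(-17))/√((4×135 - 21²)(4×125 - (-17)²))
= -135/√(99×211) = -135/√20889 ≈ -135/144.5303 ≈ -0.9341

r ≈ -0.9341


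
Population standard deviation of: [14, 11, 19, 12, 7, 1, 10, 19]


Mean = 93/8
  (14-93/8)²=361/64
  (11-93/8)²=25/64
  (19-93/8)²=3481/64
  (12-93/8)²=9/64
  (7-93/8)²=1369/64
  (1-93/8)²=7225/64
  (10-93/8)²=169/64
  (19-93/8)²=3481/64
Σ(x-μ)² = 2015/8
σ² = (2015/8)/8 = 2015/64

σ = √(2015/64) ≈ 5.6111


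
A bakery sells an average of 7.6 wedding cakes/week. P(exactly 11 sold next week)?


Poisson(λ=7.6): P(X=11) = e^(-λ)×λ^k/k!
= e^(-7.6) × 7.6^11 / 11!
≈ 0.0005004514334 × 4885955588.58 / 39916800 ≈ 0.061257

P(X=11) ≈ 0.061257 ≈ 6.13%


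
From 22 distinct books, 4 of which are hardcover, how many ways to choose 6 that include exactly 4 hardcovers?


Choose 4 of the 4 hardcovers and 2 of the other 18 books:
C(4,4)×C(18,2) = 1×153 = 153

153


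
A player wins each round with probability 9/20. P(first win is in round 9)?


Geometric: P(X=9) = (1-p)^(k-1)×p = (11/20)^8×9/20 = 1929229929/512000000000

P(X=9) = 1929229929/512000000000 ≈ 0.38%


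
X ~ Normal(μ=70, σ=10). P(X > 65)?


z = (65-70)/10 = -0.5
P(X > 65) = 1 - P(Z ≤ -0.5) = 1 - 0.3085 = 0.6915

P(X > 65) ≈ 0.6915


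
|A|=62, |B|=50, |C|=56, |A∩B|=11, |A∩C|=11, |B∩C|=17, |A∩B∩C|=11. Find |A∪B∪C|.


|A∪B∪C| = 62+50+56-11-11-17+11 = 140

|A∪B∪C| = 140


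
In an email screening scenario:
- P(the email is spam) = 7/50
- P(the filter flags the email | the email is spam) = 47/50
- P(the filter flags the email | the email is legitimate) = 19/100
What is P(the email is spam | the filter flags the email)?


Using Bayes' theorem:
P(A|B) = P(B|A)·P(A) / P(B)

P(the filter flags the email) = 47/50 × 7/50 + 19/100 × 43/50
= 329/2500 + 817/5000 = 59/200

P(the email is spam|the filter flags the email) = (329/2500) / (59/200) = 658/1475

P(the email is spam|the filter flags the email) = 658/1475 ≈ 44.61%


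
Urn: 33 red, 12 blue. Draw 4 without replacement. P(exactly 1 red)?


Hypergeometric: C(33,1)×C(12,3)/C(45,4)
= 33×220/148995 = 44/903

P(X=1) = 44/903 ≈ 4.87%


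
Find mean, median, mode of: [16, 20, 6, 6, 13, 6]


Sorted: [6, 6, 6, 13, 16, 20]
Mean = 67/6
Median = 19/2
Freq: {16: 1, 20: 1, 6: 3, 13: 1}
Mode: [6]

Mean=67/6, Median=19/2, Mode=6


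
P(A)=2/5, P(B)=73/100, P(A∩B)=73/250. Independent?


P(A)×P(B) = 73/250
P(A∩B) = 73/250
Equal ✓ → Independent

Yes, independent


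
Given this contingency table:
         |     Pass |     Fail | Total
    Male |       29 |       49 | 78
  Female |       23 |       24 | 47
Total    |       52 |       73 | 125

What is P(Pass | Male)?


P(Pass | Male) = 29/(29+49) = 29/78

P(Pass|Male) = 29/78 ≈ 37.18%


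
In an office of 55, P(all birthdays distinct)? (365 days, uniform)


P(all different) = Π(365-i)/365 for i=0..54
= (365/365)×(364/365)×...×(311/365)
= 0.013738

P ≈ 0.0137 ≈ 1.37%


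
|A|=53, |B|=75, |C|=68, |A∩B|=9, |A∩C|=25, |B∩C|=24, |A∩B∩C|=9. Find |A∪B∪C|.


|A∪B∪C| = 53+75+68-9-25-24+9 = 147

|A∪B∪C| = 147


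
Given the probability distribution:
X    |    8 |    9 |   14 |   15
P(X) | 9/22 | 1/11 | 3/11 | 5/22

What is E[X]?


E[X] = Σ x·P(X=x)
= (8)×(9/22) + (9)×(1/11) + (14)×(3/11) + (15)×(5/22)
= 249/22

E[X] = 249/22


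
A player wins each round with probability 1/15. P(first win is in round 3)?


Geometric: P(X=3) = (1-p)^(k-1)×p = (14/15)^2×1/15 = 196/3375

P(X=3) = 196/3375 ≈ 5.81%


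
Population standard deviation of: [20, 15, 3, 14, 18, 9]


Mean = 79/6
  (20-79/6)²=1681/36
  (15-79/6)²=121/36
  (3-79/6)²=3721/36
  (14-79/6)²=25/36
  (18-79/6)²=841/36
  (9-79/6)²=625/36
Σ(x-μ)² = 1169/6
σ² = (1169/6)/6 = 1169/36

σ = √(1169/36) ≈ 5.6984


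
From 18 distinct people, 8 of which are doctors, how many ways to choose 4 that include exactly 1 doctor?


Choose 1 of the 8 doctors and 3 of the other 10 people:
C(8,1)×C(10,3) = 8×120 = 960

960


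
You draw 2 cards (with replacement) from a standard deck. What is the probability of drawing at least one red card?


P(not a red card) = 26/52 = 1/2
P(none in 2 draws) = (1/2)^2 = 1/4
P(≥1 red card) = 1 - 1/4 = 3/4

P = 3/4 ≈ 75.00%


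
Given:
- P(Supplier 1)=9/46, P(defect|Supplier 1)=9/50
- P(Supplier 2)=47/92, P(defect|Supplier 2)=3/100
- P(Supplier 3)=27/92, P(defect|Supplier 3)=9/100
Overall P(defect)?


P(B) = Σ P(B|Aᵢ)×P(Aᵢ)
  9/50×9/46 = 81/2300
  3/100×47/92 = 141/9200
  9/100×27/92 = 243/9200
Sum = 177/2300

P(defect) = 177/2300 ≈ 7.70%


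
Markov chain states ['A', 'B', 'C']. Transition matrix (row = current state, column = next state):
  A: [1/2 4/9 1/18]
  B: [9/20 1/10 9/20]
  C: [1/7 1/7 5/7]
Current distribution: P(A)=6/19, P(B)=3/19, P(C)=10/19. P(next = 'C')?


P(next=C) = Σᵢ P(now=i)×P(i→C)
= 6/19×1/18 + 3/19×9/20 + 10/19×5/7
= 1/57 + 27/380 + 50/133 = 3707/7980

P = 3707/7980 ≈ 0.4645


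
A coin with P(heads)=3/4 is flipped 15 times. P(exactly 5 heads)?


Binomial: P(X=5) = C(15,5)×p^5×(1-p)^10
= 3003 × 243/1024 × 1/1048576 = 729729/1073741824

P(X=5) = 729729/1073741824 ≈ 0.07%


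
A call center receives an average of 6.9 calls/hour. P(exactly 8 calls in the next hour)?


Poisson(λ=6.9): P(X=8) = e^(-λ)×λ^k/k!
= e^(-6.9) × 6.9^8 / 8!
≈ 0.001007785429 × 5137983.74429 / 40320 ≈ 0.128422

P(X=8) ≈ 0.128422 ≈ 12.84%


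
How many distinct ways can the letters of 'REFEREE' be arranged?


Letters: 7, freq: {'R': 2, 'E': 4, 'F': 1}
7!/(2!×4!×1!) = 5040/48 = 105

105


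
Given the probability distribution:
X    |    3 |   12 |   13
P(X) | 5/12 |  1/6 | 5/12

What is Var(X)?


E[X] = 26/3
E[X²] = 589/6
Var(X) = E[X²] - (E[X])² = 589/6 - 676/9 = 415/18

Var(X) = 415/18 ≈ 23.0556


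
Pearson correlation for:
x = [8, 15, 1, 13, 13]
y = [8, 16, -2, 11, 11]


n=5, Σx=50, Σy=44, Σxy=588, Σx²=628, Σy²=566
r = (5×588 - 50×44)/√((5×628 - 50²)(5×566 - 44²))
= 740/√(640×894) = 740/√572160 ≈ 740/756.4126 ≈ 0.9783

r ≈ 0.9783


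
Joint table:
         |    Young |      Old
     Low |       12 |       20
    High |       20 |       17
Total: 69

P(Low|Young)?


P(Low|Young) = 12/(12+20) = 12/32 = 3/8

P = 3/8 ≈ 37.50%


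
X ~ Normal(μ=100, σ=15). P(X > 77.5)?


z = (77.5-100)/15 = -1.5
P(X > 77.5) = 1 - P(Z ≤ -1.5) = 1 - 0.0668 = 0.9332

P(X > 77.5) ≈ 0.9332


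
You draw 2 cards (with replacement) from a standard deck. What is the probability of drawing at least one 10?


P(not a 10) = 48/52 = 12/13
P(none in 2 draws) = (12/13)^2 = 144/169
P(≥1 10) = 1 - 144/169 = 25/169

P = 25/169 ≈ 14.79%


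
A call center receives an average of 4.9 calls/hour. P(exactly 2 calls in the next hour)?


Poisson(λ=4.9): P(X=2) = e^(-λ)×λ^k/k!
= e^(-4.9) × 4.9^2 / 2!
≈ 0.007446583071 × 24.01 / 2 ≈ 0.089396

P(X=2) ≈ 0.089396 ≈ 8.94%


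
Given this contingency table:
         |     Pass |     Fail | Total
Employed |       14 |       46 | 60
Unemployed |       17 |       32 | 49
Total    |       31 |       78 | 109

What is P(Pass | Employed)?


P(Pass | Employed) = 14/(14+46) = 14/60 = 7/30

P(Pass|Employed) = 7/30 ≈ 23.33%


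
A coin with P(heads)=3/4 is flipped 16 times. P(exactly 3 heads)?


Binomial: P(X=3) = C(16,3)×p^3×(1-p)^13
= 560 × 27/64 × 1/67108864 = 945/268435456

P(X=3) = 945/268435456 ≈ 0.00%


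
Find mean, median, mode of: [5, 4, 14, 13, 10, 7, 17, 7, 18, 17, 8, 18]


Sorted: [4, 5, 7, 7, 8, 10, 13, 14, 17, 17, 18, 18]
Mean = 138/12 = 23/2
Median = 23/2
Freq: {5: 1, 4: 1, 14: 1, 13: 1, 10: 1, 7: 2, 17: 2, 18: 2, 8: 1}
Mode: [7, 17, 18]

Mean=23/2, Median=23/2, Mode=[7, 17, 18]


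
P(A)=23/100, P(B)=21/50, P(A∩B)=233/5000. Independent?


P(A)×P(B) = 483/5000
P(A∩B) = 233/5000
Not equal → NOT independent

No, not independent


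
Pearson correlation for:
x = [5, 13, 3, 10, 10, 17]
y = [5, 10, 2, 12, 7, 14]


n=6, Σx=58, Σy=50, Σxy=589, Σx²=692, Σy²=518
r = (6×589 - 58×50)/√((6×692 - 58²)(6×518 - 50²))
= 634/√(788×608) = 634/√479104 ≈ 634/692.1734 ≈ 0.9160

r ≈ 0.9160


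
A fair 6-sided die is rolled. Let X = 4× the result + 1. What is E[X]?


E[die] = (1+6)/2 = 7/2
E[X] = 4×7/2 + 1 = 15

E[X] = 15


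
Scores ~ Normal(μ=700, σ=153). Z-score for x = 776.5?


z = (x - μ)/σ = (776.5 - 700)/153 = 0.5

z = 0.5


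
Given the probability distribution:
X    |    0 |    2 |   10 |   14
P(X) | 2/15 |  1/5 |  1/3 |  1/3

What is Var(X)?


E[X] = 42/5
E[X²] = 1492/15
Var(X) = E[X²] - (E[X])² = 1492/15 - 1764/25 = 2168/75

Var(X) = 2168/75 ≈ 28.9067


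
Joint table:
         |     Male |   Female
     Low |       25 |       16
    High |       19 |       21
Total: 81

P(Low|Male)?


P(Low|Male) = 25/(25+19) = 25/44

P = 25/44 ≈ 56.82%


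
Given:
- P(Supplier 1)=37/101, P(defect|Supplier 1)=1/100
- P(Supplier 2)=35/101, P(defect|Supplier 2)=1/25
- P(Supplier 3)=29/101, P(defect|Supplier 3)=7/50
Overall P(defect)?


P(B) = Σ P(B|Aᵢ)×P(Aᵢ)
  1/100×37/101 = 37/10100
  1/25×35/101 = 7/505
  7/50×29/101 = 203/5050
Sum = 583/10100

P(defect) = 583/10100 ≈ 5.77%


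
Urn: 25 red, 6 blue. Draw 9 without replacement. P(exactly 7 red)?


Hypergeometric: C(25,7)×C(6,2)/C(31,9)
= 480700×15/20160075 = 4180/11687

P(X=7) = 4180/11687 ≈ 35.77%


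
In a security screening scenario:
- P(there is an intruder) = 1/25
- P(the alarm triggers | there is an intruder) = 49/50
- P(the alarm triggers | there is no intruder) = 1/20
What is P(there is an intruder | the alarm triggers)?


Using Bayes' theorem:
P(A|B) = P(B|A)·P(A) / P(B)

P(the alarm triggers) = 49/50 × 1/25 + 1/20 × 24/25
= 49/1250 + 6/125 = 109/1250

P(there is an intruder|the alarm triggers) = (49/1250) / (109/1250) = 49/109

P(there is an intruder|the alarm triggers) = 49/109 ≈ 44.95%


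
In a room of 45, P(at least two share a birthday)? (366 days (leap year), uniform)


P(all different) = Π(366-i)/366 for i=0..44
= 0.059503
P(match) = 1 - 0.059503 = 0.940497

P ≈ 0.9405 ≈ 94.05%


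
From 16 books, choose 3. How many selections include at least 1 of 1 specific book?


Complement: C(16,3) - C(15,3) = 560 - 455 = 105

105


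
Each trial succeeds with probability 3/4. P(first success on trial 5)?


Geometric: P(X=5) = (1-p)^(k-1)×p = (1/4)^4×3/4 = 3/1024

P(X=5) = 3/1024 ≈ 0.29%


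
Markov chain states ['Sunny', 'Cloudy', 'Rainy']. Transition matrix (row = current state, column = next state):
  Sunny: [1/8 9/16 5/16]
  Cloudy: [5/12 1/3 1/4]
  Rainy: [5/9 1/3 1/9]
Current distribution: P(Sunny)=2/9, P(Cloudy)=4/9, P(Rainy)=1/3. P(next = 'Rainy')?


P(next=Rainy) = Σᵢ P(now=i)×P(i→Rainy)
= 2/9×5/16 + 4/9×1/4 + 1/3×1/9
= 5/72 + 1/9 + 1/27 = 47/216

P = 47/216 ≈ 0.2176


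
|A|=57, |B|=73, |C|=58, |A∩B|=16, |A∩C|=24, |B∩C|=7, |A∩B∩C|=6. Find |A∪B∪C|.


|A∪B∪C| = 57+73+58-16-24-7+6 = 147

|A∪B∪C| = 147


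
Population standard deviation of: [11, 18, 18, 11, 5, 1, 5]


Mean = 69/7
  (11-69/7)²=64/49
  (18-69/7)²=3249/49
  (18-69/7)²=3249/49
  (11-69/7)²=64/49
  (5-69/7)²=1156/49
  (1-69/7)²=3844/49
  (5-69/7)²=1156/49
Σ(x-μ)² = 1826/7
σ² = (1826/7)/7 = 1826/49

σ = √(1826/49) ≈ 6.1045


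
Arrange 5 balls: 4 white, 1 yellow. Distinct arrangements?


5!/(4!×1!) = 5

5


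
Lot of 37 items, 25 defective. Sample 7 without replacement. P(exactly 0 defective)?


Hypergeometric: C(25,0)×C(12,7)/C(37,7)
= 1×792/10295472 = 3/38998

P(X=0) = 3/38998 ≈ 0.01%


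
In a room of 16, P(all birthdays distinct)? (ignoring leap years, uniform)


P(all different) = Π(365-i)/365 for i=0..15
= (365/365)×(364/365)×...×(350/365)
= 0.716396

P ≈ 0.7164 ≈ 71.64%


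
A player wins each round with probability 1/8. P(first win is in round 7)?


Geometric: P(X=7) = (1-p)^(k-1)×p = (7/8)^6×1/8 = 117649/2097152

P(X=7) = 117649/2097152 ≈ 5.61%


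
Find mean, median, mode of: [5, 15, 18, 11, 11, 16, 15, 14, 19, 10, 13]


Sorted: [5, 10, 11, 11, 13, 14, 15, 15, 16, 18, 19]
Mean = 147/11
Median = 14
Freq: {5: 1, 15: 2, 18: 1, 11: 2, 16: 1, 14: 1, 19: 1, 10: 1, 13: 1}
Mode: [11, 15]

Mean=147/11, Median=14, Mode=[11, 15]


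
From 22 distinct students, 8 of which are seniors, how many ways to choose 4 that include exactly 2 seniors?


Choose 2 of the 8 seniors and 2 of the other 14 students:
C(8,2)×C(14,2) = 28×91 = 2548

2548


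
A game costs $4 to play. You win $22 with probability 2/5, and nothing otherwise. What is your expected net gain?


E[gain] = (22-4)×2/5 + (-4)×3/5
= 36/5 - 12/5 = 24/5

Expected net gain = $24/5 ≈ $4.80


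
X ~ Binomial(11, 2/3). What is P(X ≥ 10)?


P(X ≥ 10) = Σ P(X=i) for i=10..11
P(X=10) = 11264/177147
P(X=11) = 2048/177147
Sum = 13312/177147

P(X ≥ 10) = 13312/177147 ≈ 7.51%


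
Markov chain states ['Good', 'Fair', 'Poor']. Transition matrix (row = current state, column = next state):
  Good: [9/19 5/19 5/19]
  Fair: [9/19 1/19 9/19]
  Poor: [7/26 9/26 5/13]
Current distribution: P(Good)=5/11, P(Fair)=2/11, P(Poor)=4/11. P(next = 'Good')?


P(next=Good) = Σᵢ P(now=i)×P(i→Good)
= 5/11×9/19 + 2/11×9/19 + 4/11×7/26
= 45/209 + 18/209 + 14/143 = 1085/2717

P = 1085/2717 ≈ 0.3993


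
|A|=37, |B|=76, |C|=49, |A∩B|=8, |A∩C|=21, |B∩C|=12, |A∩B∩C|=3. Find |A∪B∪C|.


|A∪B∪C| = 37+76+49-8-21-12+3 = 124

|A∪B∪C| = 124


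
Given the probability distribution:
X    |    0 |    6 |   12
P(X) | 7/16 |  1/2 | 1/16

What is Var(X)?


E[X] = 15/4
E[X²] = 27
Var(X) = E[X²] - (E[X])² = 27 - 225/16 = 207/16

Var(X) = 207/16 ≈ 12.9375


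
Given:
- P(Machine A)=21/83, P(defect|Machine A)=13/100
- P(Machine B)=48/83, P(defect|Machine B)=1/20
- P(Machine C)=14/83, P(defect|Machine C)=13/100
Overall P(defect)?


P(B) = Σ P(B|Aᵢ)×P(Aᵢ)
  13/100×21/83 = 273/8300
  1/20×48/83 = 12/415
  13/100×14/83 = 91/4150
Sum = 139/1660

P(defect) = 139/1660 ≈ 8.37%


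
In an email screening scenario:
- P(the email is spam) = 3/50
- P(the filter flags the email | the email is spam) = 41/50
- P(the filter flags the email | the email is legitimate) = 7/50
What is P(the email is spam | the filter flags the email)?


Using Bayes' theorem:
P(A|B) = P(B|A)·P(A) / P(B)

P(the filter flags the email) = 41/50 × 3/50 + 7/50 × 47/50
= 123/2500 + 329/2500 = 113/625

P(the email is spam|the filter flags the email) = (123/2500) / (113/625) = 123/452

P(the email is spam|the filter flags the email) = 123/452 ≈ 27.21%


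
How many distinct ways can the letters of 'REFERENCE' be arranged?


Letters: 9, freq: {'R': 2, 'E': 4, 'F': 1, 'N': 1, 'C': 1}
9!/(2!×4!×1!×1!×1!) = 362880/48 = 7560

7560


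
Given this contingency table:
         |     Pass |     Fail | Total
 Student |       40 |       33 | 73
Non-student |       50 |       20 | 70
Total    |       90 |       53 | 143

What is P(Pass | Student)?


P(Pass | Student) = 40/(40+33) = 40/73

P(Pass|Student) = 40/73 ≈ 54.79%


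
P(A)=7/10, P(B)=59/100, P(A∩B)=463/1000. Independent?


P(A)×P(B) = 413/1000
P(A∩B) = 463/1000
Not equal → NOT independent

No, not independent


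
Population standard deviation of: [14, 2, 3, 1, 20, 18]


Mean = 58/6 = 29/3
  (14-29/3)²=169/9
  (2-29/3)²=529/9
  (3-29/3)²=400/9
  (1-29/3)²=676/9
  (20-29/3)²=961/9
  (18-29/3)²=625/9
Σ(x-μ)² = 1120/3
σ² = (1120/3)/6 = 560/9

σ = √(560/9) ≈ 7.8881


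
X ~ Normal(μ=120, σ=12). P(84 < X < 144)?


z₁=(84-120)/12=-3.0, z₂=(144-120)/12=2.0
P = Φ(2.0) - Φ(-3.0) = 0.977250 - 0.001350 = 0.975900 ≈ 0.9759

P(84 < X < 144) ≈ 0.9759


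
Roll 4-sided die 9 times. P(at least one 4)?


P(no 4)^9 = (3/4)^9 = 19683/262144
P(≥1) = 1 - 19683/262144 = 242461/262144

P = 242461/262144 ≈ 92.49%


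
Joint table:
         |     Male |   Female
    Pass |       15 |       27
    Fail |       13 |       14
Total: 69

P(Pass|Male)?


P(Pass|Male) = 15/(15+13) = 15/28

P = 15/28 ≈ 53.57%


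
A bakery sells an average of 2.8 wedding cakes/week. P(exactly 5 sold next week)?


Poisson(λ=2.8): P(X=5) = e^(-λ)×λ^k/k!
= e^(-2.8) × 2.8^5 / 5!
≈ 0.06081006263 × 172.10368 / 120 ≈ 0.087214

P(X=5) ≈ 0.087214 ≈ 8.72%


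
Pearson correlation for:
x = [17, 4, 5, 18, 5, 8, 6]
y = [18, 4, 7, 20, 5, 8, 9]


n=7, Σx=63, Σy=71, Σxy=860, Σx²=779, Σy²=959
r = (7×860 - 63×71)/√((7×779 - 63²)(7×959 - 71²))
= 1547/√(1484×1672) = 1547/√2481248 ≈ 1547/1575.1978 ≈ 0.9821

r ≈ 0.9821


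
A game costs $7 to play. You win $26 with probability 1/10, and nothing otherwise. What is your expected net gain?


E[gain] = (26-7)×1/10 + (-7)×9/10
= 19/10 - 63/10 = -22/5

Expected net gain = $-22/5 ≈ $-4.40


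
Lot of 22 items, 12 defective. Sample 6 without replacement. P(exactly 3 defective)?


Hypergeometric: C(12,3)×C(10,3)/C(22,6)
= 220×120/74613 = 800/2261

P(X=3) = 800/2261 ≈ 35.38%


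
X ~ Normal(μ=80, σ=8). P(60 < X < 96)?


z₁=(60-80)/8=-2.5, z₂=(96-80)/8=2.0
P = Φ(2.0) - Φ(-2.5) = 0.977250 - 0.006210 = 0.971040 ≈ 0.9710

P(60 < X < 96) ≈ 0.9710


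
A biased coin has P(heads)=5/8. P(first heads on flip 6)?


Geometric: P(X=6) = (1-p)^(k-1)×p = (3/8)^5×5/8 = 1215/262144

P(X=6) = 1215/262144 ≈ 0.46%


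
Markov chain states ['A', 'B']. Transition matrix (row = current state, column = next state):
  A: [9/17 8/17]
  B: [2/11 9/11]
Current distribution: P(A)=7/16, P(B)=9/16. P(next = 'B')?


P(next=B) = Σᵢ P(now=i)×P(i→B)
= 7/16×8/17 + 9/16×9/11
= 7/34 + 81/176 = 1993/2992

P = 1993/2992 ≈ 0.6661


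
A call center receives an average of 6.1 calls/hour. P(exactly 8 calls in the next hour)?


Poisson(λ=6.1): P(X=8) = e^(-λ)×λ^k/k!
= e^(-6.1) × 6.1^8 / 8!
≈ 0.002242867719 × 1917073.12997 / 40320 ≈ 0.106640

P(X=8) ≈ 0.106640 ≈ 10.66%


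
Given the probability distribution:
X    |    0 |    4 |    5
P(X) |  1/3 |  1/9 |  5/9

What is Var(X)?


E[X] = 29/9
E[X²] = 47/3
Var(X) = E[X²] - (E[X])² = 47/3 - 841/81 = 428/81

Var(X) = 428/81 ≈ 5.2840


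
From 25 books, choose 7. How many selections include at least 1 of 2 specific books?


Complement: C(25,7) - C(23,7) = 480700 - 245157 = 235543

235543


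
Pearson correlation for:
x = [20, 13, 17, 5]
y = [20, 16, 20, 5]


n=4, Σx=55, Σy=61, Σxy=973, Σx²=883, Σy²=1081
r = (4×973 - 55×61)/√((4×883 - 55²)(4×1081 - 61²))
= 537/√(507×603) = 537/√305721 ≈ 537/552.9204 ≈ 0.9712

r ≈ 0.9712


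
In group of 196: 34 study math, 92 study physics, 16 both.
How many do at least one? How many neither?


|A∪B| = 34+92-16 = 110
Neither = 196-110 = 86

At least one: 110; Neither: 86


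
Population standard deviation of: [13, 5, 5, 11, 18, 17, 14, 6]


Mean = 89/8
  (13-89/8)²=225/64
  (5-89/8)²=2401/64
  (5-89/8)²=2401/64
  (11-89/8)²=1/64
  (18-89/8)²=3025/64
  (17-89/8)²=2209/64
  (14-89/8)²=529/64
  (6-89/8)²=1681/64
Σ(x-μ)² = 1559/8
σ² = (1559/8)/8 = 1559/64

σ = √(1559/64) ≈ 4.9355


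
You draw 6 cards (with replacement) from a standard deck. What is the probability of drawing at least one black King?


P(not a black King) = 50/52 = 25/26
P(none in 6 draws) = (25/26)^6 = 244140625/308915776
P(≥1 black King) = 1 - 244140625/308915776 = 64775151/308915776

P = 64775151/308915776 ≈ 20.97%


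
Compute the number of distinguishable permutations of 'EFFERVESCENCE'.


Letters: 13, freq: {'E': 5, 'F': 2, 'R': 1, 'V': 1, 'S': 1, 'C': 2, 'N': 1}
13!/(5!×2!×1!×1!×1!×2!×1!) = 6227020800/480 = 12972960

12972960


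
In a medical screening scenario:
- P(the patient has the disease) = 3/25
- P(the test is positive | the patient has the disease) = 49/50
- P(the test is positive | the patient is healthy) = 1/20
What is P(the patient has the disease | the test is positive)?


Using Bayes' theorem:
P(A|B) = P(B|A)·P(A) / P(B)

P(the test is positive) = 49/50 × 3/25 + 1/20 × 22/25
= 147/1250 + 11/250 = 101/625

P(the patient has the disease|the test is positive) = (147/1250) / (101/625) = 147/202

P(the patient has the disease|the test is positive) = 147/202 ≈ 72.77%


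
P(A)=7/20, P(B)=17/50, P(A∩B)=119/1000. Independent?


P(A)×P(B) = 119/1000
P(A∩B) = 119/1000
Equal ✓ → Independent

Yes, independent


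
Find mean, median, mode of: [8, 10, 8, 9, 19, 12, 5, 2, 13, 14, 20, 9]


Sorted: [2, 5, 8, 8, 9, 9, 10, 12, 13, 14, 19, 20]
Mean = 129/12 = 43/4
Median = 19/2
Freq: {8: 2, 10: 1, 9: 2, 19: 1, 12: 1, 5: 1, 2: 1, 13: 1, 14: 1, 20: 1}
Mode: [8, 9]

Mean=43/4, Median=19/2, Mode=[8, 9]


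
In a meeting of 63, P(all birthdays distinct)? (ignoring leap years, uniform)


P(all different) = Π(365-i)/365 for i=0..62
= (365/365)×(364/365)×...×(303/365)
= 0.003396

P ≈ 0.0034 ≈ 0.34%


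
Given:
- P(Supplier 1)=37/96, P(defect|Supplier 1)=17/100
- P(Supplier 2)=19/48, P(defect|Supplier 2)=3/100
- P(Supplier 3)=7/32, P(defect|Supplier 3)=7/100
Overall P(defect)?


P(B) = Σ P(B|Aᵢ)×P(Aᵢ)
  17/100×37/96 = 629/9600
  3/100×19/48 = 19/1600
  7/100×7/32 = 49/3200
Sum = 89/960

P(defect) = 89/960 ≈ 9.27%


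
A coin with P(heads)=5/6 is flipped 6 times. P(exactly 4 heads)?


Binomial: P(X=4) = C(6,4)×p^4×(1-p)^2
= 15 × 625/1296 × 1/36 = 3125/15552

P(X=4) = 3125/15552 ≈ 20.09%


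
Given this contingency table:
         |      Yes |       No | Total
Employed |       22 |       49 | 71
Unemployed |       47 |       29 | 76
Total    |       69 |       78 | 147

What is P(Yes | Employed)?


P(Yes | Employed) = 22/(22+49) = 22/71

P(Yes|Employed) = 22/71 ≈ 30.99%


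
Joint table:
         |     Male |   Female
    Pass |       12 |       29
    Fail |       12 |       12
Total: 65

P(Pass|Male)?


P(Pass|Male) = 12/(12+12) = 12/24 = 1/2

P = 1/2 ≈ 50.00%


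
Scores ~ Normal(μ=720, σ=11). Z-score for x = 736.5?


z = (x - μ)/σ = (736.5 - 720)/11 = 1.5

z = 1.5


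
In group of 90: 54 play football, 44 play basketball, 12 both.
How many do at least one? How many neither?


|A∪B| = 54+44-12 = 86
Neither = 90-86 = 4

At least one: 86; Neither: 4


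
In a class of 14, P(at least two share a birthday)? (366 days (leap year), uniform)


P(all different) = Π(366-i)/366 for i=0..13
= 0.777440
P(match) = 1 - 0.777440 = 0.222560

P ≈ 0.2226 ≈ 22.26%


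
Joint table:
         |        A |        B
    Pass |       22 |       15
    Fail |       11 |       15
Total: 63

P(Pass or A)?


P(Pass∨A) = P(Pass) + P(A) - P(Pass∧A)
= (37 + 33 - 22)/63 = 48/63 = 16/21

P = 16/21 ≈ 76.19%


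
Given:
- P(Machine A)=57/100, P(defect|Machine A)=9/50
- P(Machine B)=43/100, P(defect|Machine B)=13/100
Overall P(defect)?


P(B) = Σ P(B|Aᵢ)×P(Aᵢ)
  9/50×57/100 = 513/5000
  13/100×43/100 = 559/10000
Sum = 317/2000

P(defect) = 317/2000 ≈ 15.85%


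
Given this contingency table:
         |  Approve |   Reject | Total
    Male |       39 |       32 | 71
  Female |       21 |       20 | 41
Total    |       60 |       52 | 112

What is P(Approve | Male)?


P(Approve | Male) = 39/(39+32) = 39/71

P(Approve|Male) = 39/71 ≈ 54.93%


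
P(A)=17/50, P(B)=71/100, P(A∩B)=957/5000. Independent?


P(A)×P(B) = 1207/5000
P(A∩B) = 957/5000
Not equal → NOT independent

No, not independent


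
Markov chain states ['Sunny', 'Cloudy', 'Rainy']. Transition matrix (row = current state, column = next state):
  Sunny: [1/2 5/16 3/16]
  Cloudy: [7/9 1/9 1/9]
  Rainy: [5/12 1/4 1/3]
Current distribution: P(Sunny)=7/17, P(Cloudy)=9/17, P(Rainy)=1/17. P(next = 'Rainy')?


P(next=Rainy) = Σᵢ P(now=i)×P(i→Rainy)
= 7/17×3/16 + 9/17×1/9 + 1/17×1/3
= 21/272 + 1/17 + 1/51 = 127/816

P = 127/816 ≈ 0.1556


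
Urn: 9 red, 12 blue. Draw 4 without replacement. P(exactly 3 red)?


Hypergeometric: C(9,3)×C(12,1)/C(21,4)
= 84×12/5985 = 16/95

P(X=3) = 16/95 ≈ 16.84%


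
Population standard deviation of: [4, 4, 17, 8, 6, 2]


Mean = 41/6
  (4-41/6)²=289/36
  (4-41/6)²=289/36
  (17-41/6)²=3721/36
  (8-41/6)²=49/36
  (6-41/6)²=25/36
  (2-41/6)²=841/36
Σ(x-μ)² = 869/6
σ² = (869/6)/6 = 869/36

σ = √(869/36) ≈ 4.9131


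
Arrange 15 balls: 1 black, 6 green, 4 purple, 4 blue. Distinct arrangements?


15!/(1!×6!×4!×4!) = 3153150

3153150


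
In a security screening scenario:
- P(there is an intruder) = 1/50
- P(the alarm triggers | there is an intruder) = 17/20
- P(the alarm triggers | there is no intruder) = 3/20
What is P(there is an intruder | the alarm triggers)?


Using Bayes' theorem:
P(A|B) = P(B|A)·P(A) / P(B)

P(the alarm triggers) = 17/20 × 1/50 + 3/20 × 49/50
= 17/1000 + 147/1000 = 41/250

P(there is an intruder|the alarm triggers) = (17/1000) / (41/250) = 17/164

P(there is an intruder|the alarm triggers) = 17/164 ≈ 10.37%


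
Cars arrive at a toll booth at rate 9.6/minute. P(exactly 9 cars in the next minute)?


Poisson(λ=9.6): P(X=9) = e^(-λ)×λ^k/k!
= e^(-9.6) × 9.6^9 / 9!
≈ 6.772873649e-05 × 692533995.824 / 362880 ≈ 0.129256

P(X=9) ≈ 0.129256 ≈ 12.93%


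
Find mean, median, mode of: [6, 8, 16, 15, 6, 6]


Sorted: [6, 6, 6, 8, 15, 16]
Mean = 57/6 = 19/2
Median = 7
Freq: {6: 3, 8: 1, 16: 1, 15: 1}
Mode: [6]

Mean=19/2, Median=7, Mode=6


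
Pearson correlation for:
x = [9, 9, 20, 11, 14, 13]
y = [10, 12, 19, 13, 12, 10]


n=6, Σx=76, Σy=76, Σxy=1019, Σx²=1048, Σy²=1018
r = (6×1019 - 76×76)/√((6×1048 - 76²)(6×1018 - 76²))
= 338/√(512×332) = 338/√169984 ≈ 338/412.2912 ≈ 0.8198

r ≈ 0.8198


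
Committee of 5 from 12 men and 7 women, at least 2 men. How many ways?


Count by #men:
  2M,3W: C(12,2)×C(7,3)=2310
  3M,2W: C(12,3)×C(7,2)=4620
  4M,1W: C(12,4)×C(7,1)=3465
  5M,0W: C(12,5)×C(7,0)=792
Total = 11187

11187


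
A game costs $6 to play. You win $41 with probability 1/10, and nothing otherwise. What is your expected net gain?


E[gain] = (41-6)×1/10 + (-6)×9/10
= 7/2 - 27/5 = -19/10

Expected net gain = $-19/10 ≈ $-1.90


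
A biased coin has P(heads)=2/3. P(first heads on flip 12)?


Geometric: P(X=12) = (1-p)^(k-1)×p = (1/3)^11×2/3 = 2/531441

P(X=12) = 2/531441 ≈ 0.00%


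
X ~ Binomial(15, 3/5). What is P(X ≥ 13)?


P(X ≥ 13) = Σ P(X=i) for i=13..15
P(X=13) = 133923132/6103515625
P(X=14) = 28697814/6103515625
P(X=15) = 14348907/30517578125
Sum = 827453637/30517578125

P(X ≥ 13) = 827453637/30517578125 ≈ 2.71%


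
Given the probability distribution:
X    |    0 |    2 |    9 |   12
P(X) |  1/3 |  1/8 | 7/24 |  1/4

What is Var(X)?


E[X] = 47/8
E[X²] = 481/8
Var(X) = E[X²] - (E[X])² = 481/8 - 2209/64 = 1639/64

Var(X) = 1639/64 ≈ 25.6094


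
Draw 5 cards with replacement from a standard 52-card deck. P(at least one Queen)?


P(not a Queen) = 48/52 = 12/13
P(none in 5 draws) = (12/13)^5 = 248832/371293
P(≥1 Queen) = 1 - 248832/371293 = 122461/371293

P = 122461/371293 ≈ 32.98%


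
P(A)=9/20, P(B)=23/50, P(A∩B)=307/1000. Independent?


P(A)×P(B) = 207/1000
P(A∩B) = 307/1000
Not equal → NOT independent

No, not independent


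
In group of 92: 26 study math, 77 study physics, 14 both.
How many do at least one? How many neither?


|A∪B| = 26+77-14 = 89
Neither = 92-89 = 3

At least one: 89; Neither: 3


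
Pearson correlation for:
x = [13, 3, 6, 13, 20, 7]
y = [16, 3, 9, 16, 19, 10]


n=6, Σx=62, Σy=73, Σxy=929, Σx²=832, Σy²=1063
r = (6×929 - 62×73)/√((6×832 - 62²)(6×1063 - 73²))
= 1048/√(1148×1049) = 1048/√1204252 ≈ 1048/1097.3842 ≈ 0.9550

r ≈ 0.9550


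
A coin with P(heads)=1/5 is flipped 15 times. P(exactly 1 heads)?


Binomial: P(X=1) = C(15,1)×p^1×(1-p)^14
= 15 × 1/5 × 268435456/6103515625 = 805306368/6103515625

P(X=1) = 805306368/6103515625 ≈ 13.19%


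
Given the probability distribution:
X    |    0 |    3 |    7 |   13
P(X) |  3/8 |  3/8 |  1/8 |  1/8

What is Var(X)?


E[X] = 29/8
E[X²] = 245/8
Var(X) = E[X²] - (E[X])² = 245/8 - 841/64 = 1119/64

Var(X) = 1119/64 ≈ 17.4844


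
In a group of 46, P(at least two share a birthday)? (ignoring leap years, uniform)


P(all different) = Π(365-i)/365 for i=0..45
= 0.051747
P(match) = 1 - 0.051747 = 0.948253

P ≈ 0.9483 ≈ 94.83%


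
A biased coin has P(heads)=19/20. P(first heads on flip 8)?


Geometric: P(X=8) = (1-p)^(k-1)×p = (1/20)^7×19/20 = 19/25600000000

P(X=8) = 19/25600000000 ≈ 0.00%


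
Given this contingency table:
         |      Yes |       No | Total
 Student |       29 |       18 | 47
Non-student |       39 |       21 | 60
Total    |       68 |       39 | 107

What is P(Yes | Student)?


P(Yes | Student) = 29/(29+18) = 29/47

P(Yes|Student) = 29/47 ≈ 61.70%


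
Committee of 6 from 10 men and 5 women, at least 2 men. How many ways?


Count by #men:
  2M,4W: C(10,2)×C(5,4)=225
  3M,3W: C(10,3)×C(5,3)=1200
  4M,2W: C(10,4)×C(5,2)=2100
  5M,1W: C(10,5)×C(5,1)=1260
  6M,0W: C(10,6)×C(5,0)=210
Total = 4995

4995


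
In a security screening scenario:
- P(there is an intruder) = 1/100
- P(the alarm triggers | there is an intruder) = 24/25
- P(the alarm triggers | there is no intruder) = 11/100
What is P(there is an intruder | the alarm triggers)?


Using Bayes' theorem:
P(A|B) = P(B|A)·P(A) / P(B)

P(the alarm triggers) = 24/25 × 1/100 + 11/100 × 99/100
= 6/625 + 1089/10000 = 237/2000

P(there is an intruder|the alarm triggers) = (6/625) / (237/2000) = 32/395

P(there is an intruder|the alarm triggers) = 32/395 ≈ 8.10%


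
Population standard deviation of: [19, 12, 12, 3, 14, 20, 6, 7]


Mean = 93/8
  (19-93/8)²=3481/64
  (12-93/8)²=9/64
  (12-93/8)²=9/64
  (3-93/8)²=4761/64
  (14-93/8)²=361/64
  (20-93/8)²=4489/64
  (6-93/8)²=2025/64
  (7-93/8)²=1369/64
Σ(x-μ)² = 2063/8
σ² = (2063/8)/8 = 2063/64

σ = √(2063/64) ≈ 5.6775


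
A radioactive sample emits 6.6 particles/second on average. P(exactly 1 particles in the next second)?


Poisson(λ=6.6): P(X=1) = e^(-λ)×λ^k/k!
= e^(-6.6) × 6.6^1 / 1!
≈ 0.001360368038 × 6.6 / 1 ≈ 0.008978

P(X=1) ≈ 0.008978 ≈ 0.90%


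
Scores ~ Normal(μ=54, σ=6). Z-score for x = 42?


z = (x - μ)/σ = (42 - 54)/6 = -2.0

z = -2.0


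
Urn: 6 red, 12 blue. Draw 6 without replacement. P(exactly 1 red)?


Hypergeometric: C(6,1)×C(12,5)/C(18,6)
= 6×792/18564 = 396/1547

P(X=1) = 396/1547 ≈ 25.60%


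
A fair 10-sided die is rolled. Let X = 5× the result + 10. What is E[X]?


E[die] = (1+10)/2 = 11/2
E[X] = 5×11/2 + 10 = 75/2

E[X] = 75/2


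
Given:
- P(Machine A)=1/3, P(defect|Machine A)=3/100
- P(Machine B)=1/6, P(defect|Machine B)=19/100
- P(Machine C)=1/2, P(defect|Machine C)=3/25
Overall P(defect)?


P(B) = Σ P(B|Aᵢ)×P(Aᵢ)
  3/100×1/3 = 1/100
  19/100×1/6 = 19/600
  3/25×1/2 = 3/50
Sum = 61/600

P(defect) = 61/600 ≈ 10.17%


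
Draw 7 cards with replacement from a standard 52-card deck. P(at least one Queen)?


P(not a Queen) = 48/52 = 12/13
P(none in 7 draws) = (12/13)^7 = 35831808/62748517
P(≥1 Queen) = 1 - 35831808/62748517 = 26916709/62748517

P = 26916709/62748517 ≈ 42.90%


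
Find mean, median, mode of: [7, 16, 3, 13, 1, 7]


Sorted: [1, 3, 7, 7, 13, 16]
Mean = 47/6
Median = 7
Freq: {7: 2, 16: 1, 3: 1, 13: 1, 1: 1}
Mode: [7]

Mean=47/6, Median=7, Mode=7


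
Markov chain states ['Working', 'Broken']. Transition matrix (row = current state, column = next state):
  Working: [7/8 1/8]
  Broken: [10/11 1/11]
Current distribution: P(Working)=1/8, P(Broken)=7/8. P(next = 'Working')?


P(next=Working) = Σᵢ P(now=i)×P(i→Working)
= 1/8×7/8 + 7/8×10/11
= 7/64 + 35/44 = 637/704

P = 637/704 ≈ 0.9048


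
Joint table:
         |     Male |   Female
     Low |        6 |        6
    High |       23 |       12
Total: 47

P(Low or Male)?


P(Low∨Male) = P(Low) + P(Male) - P(Low∧Male)
= (12 + 29 - 6)/47 = 35/47

P = 35/47 ≈ 74.47%


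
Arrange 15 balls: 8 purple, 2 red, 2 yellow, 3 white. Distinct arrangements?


15!/(8!×2!×2!×3!) = 1351350

1351350


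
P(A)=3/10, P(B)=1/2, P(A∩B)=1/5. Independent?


P(A)×P(B) = 3/20
P(A∩B) = 1/5
Not equal → NOT independent

No, not independent


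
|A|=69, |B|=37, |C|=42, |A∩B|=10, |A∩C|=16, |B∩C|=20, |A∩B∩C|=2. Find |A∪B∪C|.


|A∪B∪C| = 69+37+42-10-16-20+2 = 104

|A∪B∪C| = 104


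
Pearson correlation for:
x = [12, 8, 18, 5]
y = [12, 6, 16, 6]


n=4, Σx=43, Σy=40, Σxy=510, Σx²=557, Σy²=472
r = (4×510 - 43×40)/√((4×557 - 43²)(4×472 - 40²))
= 320/√(379×288) = 320/√109152 ≈ 320/330.3816 ≈ 0.9686

r ≈ 0.9686


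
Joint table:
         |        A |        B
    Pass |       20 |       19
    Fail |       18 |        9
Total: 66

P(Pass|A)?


P(Pass|A) = 20/(20+18) = 20/38 = 10/19

P = 10/19 ≈ 52.63%


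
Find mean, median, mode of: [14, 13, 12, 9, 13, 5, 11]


Sorted: [5, 9, 11, 12, 13, 13, 14]
Mean = 77/7 = 11
Median = 12
Freq: {14: 1, 13: 2, 12: 1, 9: 1, 5: 1, 11: 1}
Mode: [13]

Mean=11, Median=12, Mode=13


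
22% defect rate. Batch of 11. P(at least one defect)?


P(all good) = (39/50)^11 = 317475837322472439/4882812500000000000
P(≥1 defect) = 4565336662677527561/4882812500000000000

P = 4565336662677527561/4882812500000000000 ≈ 93.50%


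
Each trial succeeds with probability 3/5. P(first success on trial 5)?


Geometric: P(X=5) = (1-p)^(k-1)×p = (2/5)^4×3/5 = 48/3125

P(X=5) = 48/3125 ≈ 1.54%


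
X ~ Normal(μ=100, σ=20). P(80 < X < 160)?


z₁=(80-100)/20=-1.0, z₂=(160-100)/20=3.0
P = Φ(3.0) - Φ(-1.0) = 0.998650 - 0.158655 = 0.839995 ≈ 0.8400

P(80 < X < 160) ≈ 0.8400


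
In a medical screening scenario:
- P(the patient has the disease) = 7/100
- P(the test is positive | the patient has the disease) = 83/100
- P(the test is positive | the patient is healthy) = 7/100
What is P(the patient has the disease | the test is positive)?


Using Bayes' theorem:
P(A|B) = P(B|A)·P(A) / P(B)

P(the test is positive) = 83/100 × 7/100 + 7/100 × 93/100
= 581/10000 + 651/10000 = 77/625

P(the patient has the disease|the test is positive) = (581/10000) / (77/625) = 83/176

P(the patient has the disease|the test is positive) = 83/176 ≈ 47.16%


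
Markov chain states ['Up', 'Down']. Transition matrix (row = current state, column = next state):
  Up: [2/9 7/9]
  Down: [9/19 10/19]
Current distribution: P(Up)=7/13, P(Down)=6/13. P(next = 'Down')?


P(next=Down) = Σᵢ P(now=i)×P(i→Down)
= 7/13×7/9 + 6/13×10/19
= 49/117 + 60/247 = 1471/2223

P = 1471/2223 ≈ 0.6617


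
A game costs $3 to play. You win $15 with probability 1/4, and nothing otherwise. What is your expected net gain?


E[gain] = (15-3)×1/4 + (-3)×3/4
= 3 - 9/4 = 3/4

Expected net gain = $3/4 ≈ $0.75


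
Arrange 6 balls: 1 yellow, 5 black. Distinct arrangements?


6!/(1!×5!) = 6

6


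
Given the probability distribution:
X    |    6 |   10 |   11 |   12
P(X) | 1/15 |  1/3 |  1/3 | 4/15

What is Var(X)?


E[X] = 53/5
E[X²] = 1717/15
Var(X) = E[X²] - (E[X])² = 1717/15 - 2809/25 = 158/75

Var(X) = 158/75 ≈ 2.1067


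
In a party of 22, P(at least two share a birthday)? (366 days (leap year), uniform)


P(all different) = Π(366-i)/366 for i=0..21
= 0.525249
P(match) = 1 - 0.525249 = 0.474751

P ≈ 0.4748 ≈ 47.48%


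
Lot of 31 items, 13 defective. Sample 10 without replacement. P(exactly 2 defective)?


Hypergeometric: C(13,2)×C(18,8)/C(31,10)
= 78×43758/44352165 = 7956/103385

P(X=2) = 7956/103385 ≈ 7.70%


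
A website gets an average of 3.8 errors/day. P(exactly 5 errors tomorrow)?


Poisson(λ=3.8): P(X=5) = e^(-λ)×λ^k/k!
= e^(-3.8) × 3.8^5 / 5!
≈ 0.02237077186 × 792.35168 / 120 ≈ 0.147713

P(X=5) ≈ 0.147713 ≈ 14.77%


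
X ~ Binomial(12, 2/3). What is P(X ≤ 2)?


P(X ≤ 2) = Σ P(X=i) for i=0..2
P(X=0) = 1/531441
P(X=1) = 8/177147
P(X=2) = 88/177147
Sum = 289/531441

P(X ≤ 2) = 289/531441 ≈ 0.05%


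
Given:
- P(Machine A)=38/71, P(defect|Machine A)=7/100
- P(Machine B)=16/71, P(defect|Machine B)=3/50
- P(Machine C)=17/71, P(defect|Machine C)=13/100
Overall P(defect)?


P(B) = Σ P(B|Aᵢ)×P(Aᵢ)
  7/100×38/71 = 133/3550
  3/50×16/71 = 24/1775
  13/100×17/71 = 221/7100
Sum = 583/7100

P(defect) = 583/7100 ≈ 8.21%
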